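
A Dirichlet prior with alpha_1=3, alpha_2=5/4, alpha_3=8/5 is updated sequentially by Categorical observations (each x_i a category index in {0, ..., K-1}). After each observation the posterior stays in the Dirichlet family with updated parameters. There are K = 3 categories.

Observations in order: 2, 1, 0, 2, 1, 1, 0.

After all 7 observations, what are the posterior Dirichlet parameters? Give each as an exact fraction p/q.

obs 1: x=2 → posterior Dirichlet(3, 5/4, 13/5)
obs 2: x=1 → posterior Dirichlet(3, 9/4, 13/5)
obs 3: x=0 → posterior Dirichlet(4, 9/4, 13/5)
obs 4: x=2 → posterior Dirichlet(4, 9/4, 18/5)
obs 5: x=1 → posterior Dirichlet(4, 13/4, 18/5)
obs 6: x=1 → posterior Dirichlet(4, 17/4, 18/5)
obs 7: x=0 → posterior Dirichlet(5, 17/4, 18/5)

alpha_1=5, alpha_2=17/4, alpha_3=18/5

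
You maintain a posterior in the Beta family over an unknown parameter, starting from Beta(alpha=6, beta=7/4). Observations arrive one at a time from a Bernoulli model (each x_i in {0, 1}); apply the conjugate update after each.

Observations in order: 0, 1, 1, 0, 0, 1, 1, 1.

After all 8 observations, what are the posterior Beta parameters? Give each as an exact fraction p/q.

alpha=11, beta=19/4

obs 1: x=0 → posterior Beta(6, 11/4)
obs 2: x=1 → posterior Beta(7, 11/4)
obs 3: x=1 → posterior Beta(8, 11/4)
obs 4: x=0 → posterior Beta(8, 15/4)
obs 5: x=0 → posterior Beta(8, 19/4)
obs 6: x=1 → posterior Beta(9, 19/4)
obs 7: x=1 → posterior Beta(10, 19/4)
obs 8: x=1 → posterior Beta(11, 19/4)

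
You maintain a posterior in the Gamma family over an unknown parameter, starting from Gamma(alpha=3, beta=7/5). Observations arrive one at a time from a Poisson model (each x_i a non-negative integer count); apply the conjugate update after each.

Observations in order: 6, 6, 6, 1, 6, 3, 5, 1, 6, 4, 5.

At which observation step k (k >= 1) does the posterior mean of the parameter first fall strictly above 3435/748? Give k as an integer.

obs 1: x=6 → posterior Gamma(9, 12/5)
obs 2: x=6 → posterior Gamma(15, 17/5)
obs 3: x=6 → posterior Gamma(21, 22/5)
obs 4: x=1 → posterior Gamma(22, 27/5)
obs 5: x=6 → posterior Gamma(28, 32/5)
obs 6: x=3 → posterior Gamma(31, 37/5)
obs 7: x=5 → posterior Gamma(36, 42/5)
obs 8: x=1 → posterior Gamma(37, 47/5)
obs 9: x=6 → posterior Gamma(43, 52/5)
obs 10: x=4 → posterior Gamma(47, 57/5)
obs 11: x=5 → posterior Gamma(52, 62/5)

k = 3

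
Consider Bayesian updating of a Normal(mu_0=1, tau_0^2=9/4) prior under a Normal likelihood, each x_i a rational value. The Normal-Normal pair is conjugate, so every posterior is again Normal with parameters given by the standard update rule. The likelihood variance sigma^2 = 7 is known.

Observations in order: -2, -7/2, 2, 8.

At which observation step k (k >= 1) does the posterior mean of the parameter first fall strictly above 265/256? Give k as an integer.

obs 1: x=-2 → posterior Normal(10/37, 63/37)
obs 2: x=-7/2 → posterior Normal(-43/92, 63/46)
obs 3: x=2 → posterior Normal(-7/110, 63/55)
obs 4: x=8 → posterior Normal(137/128, 63/64)

k = 4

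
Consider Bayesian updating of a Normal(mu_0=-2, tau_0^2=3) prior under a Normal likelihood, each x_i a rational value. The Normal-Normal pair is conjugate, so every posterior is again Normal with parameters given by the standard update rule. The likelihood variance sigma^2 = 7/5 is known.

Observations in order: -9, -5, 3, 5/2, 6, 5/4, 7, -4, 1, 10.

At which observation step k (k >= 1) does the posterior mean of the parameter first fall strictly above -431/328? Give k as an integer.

k = 5

obs 1: x=-9 → posterior Normal(-149/22, 21/22)
obs 2: x=-5 → posterior Normal(-224/37, 21/37)
obs 3: x=3 → posterior Normal(-179/52, 21/52)
obs 4: x=5/2 → posterior Normal(-283/134, 21/67)
obs 5: x=6 → posterior Normal(-103/164, 21/82)
obs 6: x=5/4 → posterior Normal(-131/388, 21/97)
obs 7: x=7 → posterior Normal(289/448, 3/16)
obs 8: x=-4 → posterior Normal(49/508, 21/127)
obs 9: x=1 → posterior Normal(109/568, 21/142)
obs 10: x=10 → posterior Normal(709/628, 21/157)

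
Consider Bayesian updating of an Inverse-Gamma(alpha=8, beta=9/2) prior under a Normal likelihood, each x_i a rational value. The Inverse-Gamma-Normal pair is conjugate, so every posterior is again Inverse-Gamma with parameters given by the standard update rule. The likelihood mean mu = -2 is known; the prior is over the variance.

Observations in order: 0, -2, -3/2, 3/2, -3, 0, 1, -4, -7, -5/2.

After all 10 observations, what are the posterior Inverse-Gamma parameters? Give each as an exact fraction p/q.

obs 1: x=0 → posterior Inverse-Gamma(17/2, 13/2)
obs 2: x=-2 → posterior Inverse-Gamma(9, 13/2)
obs 3: x=-3/2 → posterior Inverse-Gamma(19/2, 53/8)
obs 4: x=3/2 → posterior Inverse-Gamma(10, 51/4)
obs 5: x=-3 → posterior Inverse-Gamma(21/2, 53/4)
obs 6: x=0 → posterior Inverse-Gamma(11, 61/4)
obs 7: x=1 → posterior Inverse-Gamma(23/2, 79/4)
obs 8: x=-4 → posterior Inverse-Gamma(12, 87/4)
obs 9: x=-7 → posterior Inverse-Gamma(25/2, 137/4)
obs 10: x=-5/2 → posterior Inverse-Gamma(13, 275/8)

alpha=13, beta=275/8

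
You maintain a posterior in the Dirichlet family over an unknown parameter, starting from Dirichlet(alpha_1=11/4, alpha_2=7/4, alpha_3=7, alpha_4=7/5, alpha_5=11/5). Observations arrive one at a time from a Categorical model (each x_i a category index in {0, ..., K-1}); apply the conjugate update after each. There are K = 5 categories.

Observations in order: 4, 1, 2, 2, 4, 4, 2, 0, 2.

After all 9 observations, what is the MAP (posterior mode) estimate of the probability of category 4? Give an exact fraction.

obs 1: x=4 → posterior Dirichlet(11/4, 7/4, 7, 7/5, 16/5)
obs 2: x=1 → posterior Dirichlet(11/4, 11/4, 7, 7/5, 16/5)
obs 3: x=2 → posterior Dirichlet(11/4, 11/4, 8, 7/5, 16/5)
obs 4: x=2 → posterior Dirichlet(11/4, 11/4, 9, 7/5, 16/5)
obs 5: x=4 → posterior Dirichlet(11/4, 11/4, 9, 7/5, 21/5)
obs 6: x=4 → posterior Dirichlet(11/4, 11/4, 9, 7/5, 26/5)
obs 7: x=2 → posterior Dirichlet(11/4, 11/4, 10, 7/5, 26/5)
obs 8: x=0 → posterior Dirichlet(15/4, 11/4, 10, 7/5, 26/5)
obs 9: x=2 → posterior Dirichlet(15/4, 11/4, 11, 7/5, 26/5)

42/191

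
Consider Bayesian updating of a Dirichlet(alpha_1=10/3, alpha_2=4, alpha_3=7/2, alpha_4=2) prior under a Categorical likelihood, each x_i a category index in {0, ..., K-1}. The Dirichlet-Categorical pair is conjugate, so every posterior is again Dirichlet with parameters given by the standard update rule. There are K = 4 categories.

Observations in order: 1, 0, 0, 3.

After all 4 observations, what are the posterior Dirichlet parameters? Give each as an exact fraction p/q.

alpha_1=16/3, alpha_2=5, alpha_3=7/2, alpha_4=3

obs 1: x=1 → posterior Dirichlet(10/3, 5, 7/2, 2)
obs 2: x=0 → posterior Dirichlet(13/3, 5, 7/2, 2)
obs 3: x=0 → posterior Dirichlet(16/3, 5, 7/2, 2)
obs 4: x=3 → posterior Dirichlet(16/3, 5, 7/2, 3)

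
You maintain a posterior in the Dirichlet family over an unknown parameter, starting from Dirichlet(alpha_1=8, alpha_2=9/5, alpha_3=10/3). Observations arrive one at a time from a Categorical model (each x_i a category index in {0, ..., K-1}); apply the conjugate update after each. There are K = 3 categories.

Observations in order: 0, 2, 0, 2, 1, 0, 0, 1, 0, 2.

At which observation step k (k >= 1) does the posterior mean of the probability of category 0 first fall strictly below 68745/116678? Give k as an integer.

obs 1: x=0 → posterior Dirichlet(9, 9/5, 10/3)
obs 2: x=2 → posterior Dirichlet(9, 9/5, 13/3)
obs 3: x=0 → posterior Dirichlet(10, 9/5, 13/3)
obs 4: x=2 → posterior Dirichlet(10, 9/5, 16/3)
obs 5: x=1 → posterior Dirichlet(10, 14/5, 16/3)
obs 6: x=0 → posterior Dirichlet(11, 14/5, 16/3)
obs 7: x=0 → posterior Dirichlet(12, 14/5, 16/3)
obs 8: x=1 → posterior Dirichlet(12, 19/5, 16/3)
obs 9: x=0 → posterior Dirichlet(13, 19/5, 16/3)
obs 10: x=2 → posterior Dirichlet(13, 19/5, 19/3)

k = 4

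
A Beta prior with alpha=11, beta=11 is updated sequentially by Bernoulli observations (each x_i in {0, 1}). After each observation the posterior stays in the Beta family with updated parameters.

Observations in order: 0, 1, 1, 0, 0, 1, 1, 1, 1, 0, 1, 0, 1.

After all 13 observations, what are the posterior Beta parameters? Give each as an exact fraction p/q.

alpha=19, beta=16

obs 1: x=0 → posterior Beta(11, 12)
obs 2: x=1 → posterior Beta(12, 12)
obs 3: x=1 → posterior Beta(13, 12)
obs 4: x=0 → posterior Beta(13, 13)
obs 5: x=0 → posterior Beta(13, 14)
obs 6: x=1 → posterior Beta(14, 14)
obs 7: x=1 → posterior Beta(15, 14)
obs 8: x=1 → posterior Beta(16, 14)
obs 9: x=1 → posterior Beta(17, 14)
obs 10: x=0 → posterior Beta(17, 15)
obs 11: x=1 → posterior Beta(18, 15)
obs 12: x=0 → posterior Beta(18, 16)
obs 13: x=1 → posterior Beta(19, 16)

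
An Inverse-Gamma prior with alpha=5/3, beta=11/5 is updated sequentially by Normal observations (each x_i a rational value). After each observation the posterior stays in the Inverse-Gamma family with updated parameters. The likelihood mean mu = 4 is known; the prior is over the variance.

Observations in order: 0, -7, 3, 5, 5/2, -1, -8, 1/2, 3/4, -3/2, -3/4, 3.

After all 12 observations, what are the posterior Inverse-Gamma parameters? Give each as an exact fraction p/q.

obs 1: x=0 → posterior Inverse-Gamma(13/6, 51/5)
obs 2: x=-7 → posterior Inverse-Gamma(8/3, 707/10)
obs 3: x=3 → posterior Inverse-Gamma(19/6, 356/5)
obs 4: x=5 → posterior Inverse-Gamma(11/3, 717/10)
obs 5: x=5/2 → posterior Inverse-Gamma(25/6, 2913/40)
obs 6: x=-1 → posterior Inverse-Gamma(14/3, 3413/40)
obs 7: x=-8 → posterior Inverse-Gamma(31/6, 6293/40)
obs 8: x=1/2 → posterior Inverse-Gamma(17/3, 3269/20)
obs 9: x=3/4 → posterior Inverse-Gamma(37/6, 26997/160)
obs 10: x=-3/2 → posterior Inverse-Gamma(20/3, 29417/160)
obs 11: x=-3/4 → posterior Inverse-Gamma(43/6, 15611/80)
obs 12: x=3 → posterior Inverse-Gamma(23/3, 15651/80)

alpha=23/3, beta=15651/80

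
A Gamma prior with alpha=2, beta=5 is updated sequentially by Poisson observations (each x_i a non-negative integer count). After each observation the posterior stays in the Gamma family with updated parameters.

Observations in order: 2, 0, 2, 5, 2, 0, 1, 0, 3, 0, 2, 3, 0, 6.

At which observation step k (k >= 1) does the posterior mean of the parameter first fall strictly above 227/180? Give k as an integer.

obs 1: x=2 → posterior Gamma(4, 6)
obs 2: x=0 → posterior Gamma(4, 7)
obs 3: x=2 → posterior Gamma(6, 8)
obs 4: x=5 → posterior Gamma(11, 9)
obs 5: x=2 → posterior Gamma(13, 10)
obs 6: x=0 → posterior Gamma(13, 11)
obs 7: x=1 → posterior Gamma(14, 12)
obs 8: x=0 → posterior Gamma(14, 13)
obs 9: x=3 → posterior Gamma(17, 14)
obs 10: x=0 → posterior Gamma(17, 15)
obs 11: x=2 → posterior Gamma(19, 16)
obs 12: x=3 → posterior Gamma(22, 17)
obs 13: x=0 → posterior Gamma(22, 18)
obs 14: x=6 → posterior Gamma(28, 19)

k = 5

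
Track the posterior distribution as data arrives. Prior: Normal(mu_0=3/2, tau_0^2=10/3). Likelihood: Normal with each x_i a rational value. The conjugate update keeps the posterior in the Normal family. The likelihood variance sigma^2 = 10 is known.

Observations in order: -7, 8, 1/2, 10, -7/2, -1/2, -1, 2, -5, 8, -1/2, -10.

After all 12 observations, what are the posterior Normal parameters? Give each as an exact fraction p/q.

mu_0=11/30, tau_0^2=2/3

obs 1: x=-7 → posterior Normal(-5/8, 5/2)
obs 2: x=8 → posterior Normal(11/10, 2)
obs 3: x=1/2 → posterior Normal(1, 5/3)
obs 4: x=10 → posterior Normal(16/7, 10/7)
obs 5: x=-7/2 → posterior Normal(25/16, 5/4)
obs 6: x=-1/2 → posterior Normal(4/3, 10/9)
obs 7: x=-1 → posterior Normal(11/10, 1)
obs 8: x=2 → posterior Normal(13/11, 10/11)
obs 9: x=-5 → posterior Normal(2/3, 5/6)
obs 10: x=8 → posterior Normal(16/13, 10/13)
obs 11: x=-1/2 → posterior Normal(31/28, 5/7)
obs 12: x=-10 → posterior Normal(11/30, 2/3)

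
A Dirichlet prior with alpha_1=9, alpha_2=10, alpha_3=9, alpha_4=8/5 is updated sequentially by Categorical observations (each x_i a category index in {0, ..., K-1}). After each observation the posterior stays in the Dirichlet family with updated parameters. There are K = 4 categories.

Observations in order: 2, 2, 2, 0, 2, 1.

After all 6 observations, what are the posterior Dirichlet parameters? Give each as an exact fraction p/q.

alpha_1=10, alpha_2=11, alpha_3=13, alpha_4=8/5

obs 1: x=2 → posterior Dirichlet(9, 10, 10, 8/5)
obs 2: x=2 → posterior Dirichlet(9, 10, 11, 8/5)
obs 3: x=2 → posterior Dirichlet(9, 10, 12, 8/5)
obs 4: x=0 → posterior Dirichlet(10, 10, 12, 8/5)
obs 5: x=2 → posterior Dirichlet(10, 10, 13, 8/5)
obs 6: x=1 → posterior Dirichlet(10, 11, 13, 8/5)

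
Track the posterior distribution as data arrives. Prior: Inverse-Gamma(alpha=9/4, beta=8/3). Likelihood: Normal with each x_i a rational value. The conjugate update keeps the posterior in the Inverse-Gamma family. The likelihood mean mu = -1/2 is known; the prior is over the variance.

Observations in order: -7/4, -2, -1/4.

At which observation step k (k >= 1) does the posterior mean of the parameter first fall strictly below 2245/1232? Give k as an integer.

k = 3

obs 1: x=-7/4 → posterior Inverse-Gamma(11/4, 331/96)
obs 2: x=-2 → posterior Inverse-Gamma(13/4, 439/96)
obs 3: x=-1/4 → posterior Inverse-Gamma(15/4, 221/48)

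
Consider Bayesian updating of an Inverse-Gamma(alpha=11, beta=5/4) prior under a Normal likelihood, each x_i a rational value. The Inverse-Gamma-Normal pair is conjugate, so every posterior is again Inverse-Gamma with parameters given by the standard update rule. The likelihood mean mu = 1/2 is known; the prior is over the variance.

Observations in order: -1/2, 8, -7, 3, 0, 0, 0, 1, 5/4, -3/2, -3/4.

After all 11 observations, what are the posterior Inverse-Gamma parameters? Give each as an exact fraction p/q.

alpha=33/2, beta=1035/16

obs 1: x=-1/2 → posterior Inverse-Gamma(23/2, 7/4)
obs 2: x=8 → posterior Inverse-Gamma(12, 239/8)
obs 3: x=-7 → posterior Inverse-Gamma(25/2, 58)
obs 4: x=3 → posterior Inverse-Gamma(13, 489/8)
obs 5: x=0 → posterior Inverse-Gamma(27/2, 245/4)
obs 6: x=0 → posterior Inverse-Gamma(14, 491/8)
obs 7: x=0 → posterior Inverse-Gamma(29/2, 123/2)
obs 8: x=1 → posterior Inverse-Gamma(15, 493/8)
obs 9: x=5/4 → posterior Inverse-Gamma(31/2, 1981/32)
obs 10: x=-3/2 → posterior Inverse-Gamma(16, 2045/32)
obs 11: x=-3/4 → posterior Inverse-Gamma(33/2, 1035/16)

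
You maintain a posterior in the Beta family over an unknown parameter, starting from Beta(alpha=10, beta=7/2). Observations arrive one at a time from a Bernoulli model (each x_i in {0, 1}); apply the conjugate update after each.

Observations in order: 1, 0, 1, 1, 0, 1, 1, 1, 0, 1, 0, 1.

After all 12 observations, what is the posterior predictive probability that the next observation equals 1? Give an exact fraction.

obs 1: x=1 → posterior Beta(11, 7/2)
obs 2: x=0 → posterior Beta(11, 9/2)
obs 3: x=1 → posterior Beta(12, 9/2)
obs 4: x=1 → posterior Beta(13, 9/2)
obs 5: x=0 → posterior Beta(13, 11/2)
obs 6: x=1 → posterior Beta(14, 11/2)
obs 7: x=1 → posterior Beta(15, 11/2)
obs 8: x=1 → posterior Beta(16, 11/2)
obs 9: x=0 → posterior Beta(16, 13/2)
obs 10: x=1 → posterior Beta(17, 13/2)
obs 11: x=0 → posterior Beta(17, 15/2)
obs 12: x=1 → posterior Beta(18, 15/2)

12/17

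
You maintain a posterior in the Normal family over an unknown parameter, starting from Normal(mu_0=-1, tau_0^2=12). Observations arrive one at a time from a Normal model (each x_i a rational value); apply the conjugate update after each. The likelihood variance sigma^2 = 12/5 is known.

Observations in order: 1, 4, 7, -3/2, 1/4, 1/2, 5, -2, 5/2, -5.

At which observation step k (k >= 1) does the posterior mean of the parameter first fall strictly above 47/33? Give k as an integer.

obs 1: x=1 → posterior Normal(2/3, 2)
obs 2: x=4 → posterior Normal(24/11, 12/11)
obs 3: x=7 → posterior Normal(59/16, 3/4)
obs 4: x=-3/2 → posterior Normal(103/42, 4/7)
obs 5: x=1/4 → posterior Normal(211/104, 6/13)
obs 6: x=1/2 → posterior Normal(221/124, 12/31)
obs 7: x=5 → posterior Normal(107/48, 1/3)
obs 8: x=-2 → posterior Normal(281/164, 12/41)
obs 9: x=5/2 → posterior Normal(331/184, 6/23)
obs 10: x=-5 → posterior Normal(77/68, 4/17)

k = 2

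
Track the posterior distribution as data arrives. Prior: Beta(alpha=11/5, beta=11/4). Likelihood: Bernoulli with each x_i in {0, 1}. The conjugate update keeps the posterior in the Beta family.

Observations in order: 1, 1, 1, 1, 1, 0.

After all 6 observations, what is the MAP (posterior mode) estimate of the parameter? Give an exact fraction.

obs 1: x=1 → posterior Beta(16/5, 11/4)
obs 2: x=1 → posterior Beta(21/5, 11/4)
obs 3: x=1 → posterior Beta(26/5, 11/4)
obs 4: x=1 → posterior Beta(31/5, 11/4)
obs 5: x=1 → posterior Beta(36/5, 11/4)
obs 6: x=0 → posterior Beta(36/5, 15/4)

124/179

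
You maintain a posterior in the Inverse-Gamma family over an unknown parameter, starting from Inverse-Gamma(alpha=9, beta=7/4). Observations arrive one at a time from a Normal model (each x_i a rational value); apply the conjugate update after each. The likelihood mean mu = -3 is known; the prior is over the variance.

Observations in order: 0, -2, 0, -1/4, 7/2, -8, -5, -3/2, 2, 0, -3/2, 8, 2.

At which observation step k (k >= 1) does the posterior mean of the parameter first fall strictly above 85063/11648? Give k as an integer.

obs 1: x=0 → posterior Inverse-Gamma(19/2, 25/4)
obs 2: x=-2 → posterior Inverse-Gamma(10, 27/4)
obs 3: x=0 → posterior Inverse-Gamma(21/2, 45/4)
obs 4: x=-1/4 → posterior Inverse-Gamma(11, 481/32)
obs 5: x=7/2 → posterior Inverse-Gamma(23/2, 1157/32)
obs 6: x=-8 → posterior Inverse-Gamma(12, 1557/32)
obs 7: x=-5 → posterior Inverse-Gamma(25/2, 1621/32)
obs 8: x=-3/2 → posterior Inverse-Gamma(13, 1657/32)
obs 9: x=2 → posterior Inverse-Gamma(27/2, 2057/32)
obs 10: x=0 → posterior Inverse-Gamma(14, 2201/32)
obs 11: x=-3/2 → posterior Inverse-Gamma(29/2, 2237/32)
obs 12: x=8 → posterior Inverse-Gamma(15, 4173/32)
obs 13: x=2 → posterior Inverse-Gamma(31/2, 4573/32)

k = 12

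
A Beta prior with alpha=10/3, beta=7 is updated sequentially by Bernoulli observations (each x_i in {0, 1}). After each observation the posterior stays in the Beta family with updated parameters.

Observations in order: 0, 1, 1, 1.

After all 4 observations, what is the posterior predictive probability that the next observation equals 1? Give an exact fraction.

19/43

obs 1: x=0 → posterior Beta(10/3, 8)
obs 2: x=1 → posterior Beta(13/3, 8)
obs 3: x=1 → posterior Beta(16/3, 8)
obs 4: x=1 → posterior Beta(19/3, 8)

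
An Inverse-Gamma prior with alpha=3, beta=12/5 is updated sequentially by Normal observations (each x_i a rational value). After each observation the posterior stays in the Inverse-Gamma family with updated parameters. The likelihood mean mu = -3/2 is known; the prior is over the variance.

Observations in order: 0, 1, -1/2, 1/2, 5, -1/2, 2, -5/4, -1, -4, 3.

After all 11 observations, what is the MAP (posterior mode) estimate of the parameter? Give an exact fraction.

obs 1: x=0 → posterior Inverse-Gamma(7/2, 141/40)
obs 2: x=1 → posterior Inverse-Gamma(4, 133/20)
obs 3: x=-1/2 → posterior Inverse-Gamma(9/2, 143/20)
obs 4: x=1/2 → posterior Inverse-Gamma(5, 183/20)
obs 5: x=5 → posterior Inverse-Gamma(11/2, 1211/40)
obs 6: x=-1/2 → posterior Inverse-Gamma(6, 1231/40)
obs 7: x=2 → posterior Inverse-Gamma(13/2, 369/10)
obs 8: x=-5/4 → posterior Inverse-Gamma(7, 5909/160)
obs 9: x=-1 → posterior Inverse-Gamma(15/2, 5929/160)
obs 10: x=-4 → posterior Inverse-Gamma(8, 6429/160)
obs 11: x=3 → posterior Inverse-Gamma(17/2, 8049/160)

8049/1520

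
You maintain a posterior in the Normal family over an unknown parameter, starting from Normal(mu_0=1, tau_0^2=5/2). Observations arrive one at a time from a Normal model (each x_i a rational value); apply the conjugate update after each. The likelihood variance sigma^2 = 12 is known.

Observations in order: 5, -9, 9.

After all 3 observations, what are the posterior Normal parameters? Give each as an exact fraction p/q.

obs 1: x=5 → posterior Normal(49/29, 60/29)
obs 2: x=-9 → posterior Normal(2/17, 30/17)
obs 3: x=9 → posterior Normal(49/39, 20/13)

mu_0=49/39, tau_0^2=20/13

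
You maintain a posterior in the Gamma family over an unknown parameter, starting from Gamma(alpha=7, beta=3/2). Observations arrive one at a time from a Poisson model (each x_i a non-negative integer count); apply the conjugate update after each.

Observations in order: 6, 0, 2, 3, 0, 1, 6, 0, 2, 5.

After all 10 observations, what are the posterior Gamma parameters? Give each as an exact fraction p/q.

obs 1: x=6 → posterior Gamma(13, 5/2)
obs 2: x=0 → posterior Gamma(13, 7/2)
obs 3: x=2 → posterior Gamma(15, 9/2)
obs 4: x=3 → posterior Gamma(18, 11/2)
obs 5: x=0 → posterior Gamma(18, 13/2)
obs 6: x=1 → posterior Gamma(19, 15/2)
obs 7: x=6 → posterior Gamma(25, 17/2)
obs 8: x=0 → posterior Gamma(25, 19/2)
obs 9: x=2 → posterior Gamma(27, 21/2)
obs 10: x=5 → posterior Gamma(32, 23/2)

alpha=32, beta=23/2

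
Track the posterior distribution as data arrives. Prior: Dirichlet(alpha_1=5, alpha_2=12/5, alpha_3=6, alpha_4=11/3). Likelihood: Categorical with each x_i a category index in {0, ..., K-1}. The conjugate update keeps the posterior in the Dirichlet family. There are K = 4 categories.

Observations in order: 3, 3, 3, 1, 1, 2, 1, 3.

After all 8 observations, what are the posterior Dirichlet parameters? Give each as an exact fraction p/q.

obs 1: x=3 → posterior Dirichlet(5, 12/5, 6, 14/3)
obs 2: x=3 → posterior Dirichlet(5, 12/5, 6, 17/3)
obs 3: x=3 → posterior Dirichlet(5, 12/5, 6, 20/3)
obs 4: x=1 → posterior Dirichlet(5, 17/5, 6, 20/3)
obs 5: x=1 → posterior Dirichlet(5, 22/5, 6, 20/3)
obs 6: x=2 → posterior Dirichlet(5, 22/5, 7, 20/3)
obs 7: x=1 → posterior Dirichlet(5, 27/5, 7, 20/3)
obs 8: x=3 → posterior Dirichlet(5, 27/5, 7, 23/3)

alpha_1=5, alpha_2=27/5, alpha_3=7, alpha_4=23/3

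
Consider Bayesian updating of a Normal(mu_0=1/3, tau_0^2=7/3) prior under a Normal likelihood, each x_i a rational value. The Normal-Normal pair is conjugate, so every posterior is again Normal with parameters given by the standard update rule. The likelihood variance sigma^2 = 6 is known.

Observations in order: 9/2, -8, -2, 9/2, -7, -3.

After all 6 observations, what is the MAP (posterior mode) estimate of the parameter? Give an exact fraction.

obs 1: x=9/2 → posterior Normal(3/2, 42/25)
obs 2: x=-8 → posterior Normal(-37/64, 21/16)
obs 3: x=-2 → posterior Normal(-5/6, 14/13)
obs 4: x=9/2 → posterior Normal(-1/46, 21/23)
obs 5: x=-7 → posterior Normal(-50/53, 42/53)
obs 6: x=-3 → posterior Normal(-71/60, 7/10)

-71/60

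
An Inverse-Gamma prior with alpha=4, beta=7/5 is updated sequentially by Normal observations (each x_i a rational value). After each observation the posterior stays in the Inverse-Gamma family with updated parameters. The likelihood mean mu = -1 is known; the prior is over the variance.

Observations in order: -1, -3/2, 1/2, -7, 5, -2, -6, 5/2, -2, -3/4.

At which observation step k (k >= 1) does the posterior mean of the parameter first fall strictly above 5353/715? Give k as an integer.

k = 7

obs 1: x=-1 → posterior Inverse-Gamma(9/2, 7/5)
obs 2: x=-3/2 → posterior Inverse-Gamma(5, 61/40)
obs 3: x=1/2 → posterior Inverse-Gamma(11/2, 53/20)
obs 4: x=-7 → posterior Inverse-Gamma(6, 413/20)
obs 5: x=5 → posterior Inverse-Gamma(13/2, 773/20)
obs 6: x=-2 → posterior Inverse-Gamma(7, 783/20)
obs 7: x=-6 → posterior Inverse-Gamma(15/2, 1033/20)
obs 8: x=5/2 → posterior Inverse-Gamma(8, 2311/40)
obs 9: x=-2 → posterior Inverse-Gamma(17/2, 2331/40)
obs 10: x=-3/4 → posterior Inverse-Gamma(9, 9329/160)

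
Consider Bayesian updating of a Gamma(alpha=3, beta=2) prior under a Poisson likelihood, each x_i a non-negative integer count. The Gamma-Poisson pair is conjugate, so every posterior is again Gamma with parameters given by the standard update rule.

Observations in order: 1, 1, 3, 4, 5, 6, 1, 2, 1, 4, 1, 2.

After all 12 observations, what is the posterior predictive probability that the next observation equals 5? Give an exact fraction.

obs 1: x=1 → posterior Gamma(4, 3)
obs 2: x=1 → posterior Gamma(5, 4)
obs 3: x=3 → posterior Gamma(8, 5)
obs 4: x=4 → posterior Gamma(12, 6)
obs 5: x=5 → posterior Gamma(17, 7)
obs 6: x=6 → posterior Gamma(23, 8)
obs 7: x=1 → posterior Gamma(24, 9)
obs 8: x=2 → posterior Gamma(26, 10)
obs 9: x=1 → posterior Gamma(27, 11)
obs 10: x=4 → posterior Gamma(31, 12)
obs 11: x=1 → posterior Gamma(32, 13)
obs 12: x=2 → posterior Gamma(34, 14)

155555544415271113373157906171166276477517824/2457184960208891587171819992363452911376953125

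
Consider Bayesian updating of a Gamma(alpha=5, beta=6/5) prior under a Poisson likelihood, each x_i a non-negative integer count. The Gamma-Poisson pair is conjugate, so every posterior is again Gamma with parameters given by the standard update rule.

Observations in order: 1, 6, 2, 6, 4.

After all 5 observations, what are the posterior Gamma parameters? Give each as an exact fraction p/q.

alpha=24, beta=31/5

obs 1: x=1 → posterior Gamma(6, 11/5)
obs 2: x=6 → posterior Gamma(12, 16/5)
obs 3: x=2 → posterior Gamma(14, 21/5)
obs 4: x=6 → posterior Gamma(20, 26/5)
obs 5: x=4 → posterior Gamma(24, 31/5)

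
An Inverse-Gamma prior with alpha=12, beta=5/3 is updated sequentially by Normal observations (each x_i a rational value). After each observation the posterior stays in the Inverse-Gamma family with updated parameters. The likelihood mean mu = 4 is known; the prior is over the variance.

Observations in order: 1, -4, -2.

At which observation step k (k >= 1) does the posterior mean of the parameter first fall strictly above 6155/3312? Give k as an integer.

obs 1: x=1 → posterior Inverse-Gamma(25/2, 37/6)
obs 2: x=-4 → posterior Inverse-Gamma(13, 229/6)
obs 3: x=-2 → posterior Inverse-Gamma(27/2, 337/6)

k = 2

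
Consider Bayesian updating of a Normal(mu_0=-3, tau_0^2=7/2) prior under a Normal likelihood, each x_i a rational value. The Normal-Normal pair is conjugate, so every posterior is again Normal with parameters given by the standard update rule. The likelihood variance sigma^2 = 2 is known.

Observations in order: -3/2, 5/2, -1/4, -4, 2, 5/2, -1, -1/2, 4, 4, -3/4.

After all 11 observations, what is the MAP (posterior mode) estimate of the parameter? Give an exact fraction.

obs 1: x=-3/2 → posterior Normal(-45/22, 14/11)
obs 2: x=5/2 → posterior Normal(-5/18, 7/9)
obs 3: x=-1/4 → posterior Normal(-27/100, 14/25)
obs 4: x=-4 → posterior Normal(-139/128, 7/16)
obs 5: x=2 → posterior Normal(-83/156, 14/39)
obs 6: x=5/2 → posterior Normal(-13/184, 7/23)
obs 7: x=-1 → posterior Normal(-41/212, 14/53)
obs 8: x=-1/2 → posterior Normal(-11/48, 7/30)
obs 9: x=4 → posterior Normal(57/268, 14/67)
obs 10: x=4 → posterior Normal(169/296, 7/37)
obs 11: x=-3/4 → posterior Normal(37/81, 14/81)

37/81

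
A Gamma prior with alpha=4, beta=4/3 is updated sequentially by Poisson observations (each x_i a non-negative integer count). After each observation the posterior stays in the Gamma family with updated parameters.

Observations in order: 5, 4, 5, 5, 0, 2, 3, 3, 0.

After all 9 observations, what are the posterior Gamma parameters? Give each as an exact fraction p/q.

alpha=31, beta=31/3

obs 1: x=5 → posterior Gamma(9, 7/3)
obs 2: x=4 → posterior Gamma(13, 10/3)
obs 3: x=5 → posterior Gamma(18, 13/3)
obs 4: x=5 → posterior Gamma(23, 16/3)
obs 5: x=0 → posterior Gamma(23, 19/3)
obs 6: x=2 → posterior Gamma(25, 22/3)
obs 7: x=3 → posterior Gamma(28, 25/3)
obs 8: x=3 → posterior Gamma(31, 28/3)
obs 9: x=0 → posterior Gamma(31, 31/3)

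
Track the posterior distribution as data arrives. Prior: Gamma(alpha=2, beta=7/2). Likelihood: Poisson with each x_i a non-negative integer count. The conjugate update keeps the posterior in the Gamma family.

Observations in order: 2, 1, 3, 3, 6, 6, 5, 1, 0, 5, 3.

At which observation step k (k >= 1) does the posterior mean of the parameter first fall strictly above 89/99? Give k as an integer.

k = 2

obs 1: x=2 → posterior Gamma(4, 9/2)
obs 2: x=1 → posterior Gamma(5, 11/2)
obs 3: x=3 → posterior Gamma(8, 13/2)
obs 4: x=3 → posterior Gamma(11, 15/2)
obs 5: x=6 → posterior Gamma(17, 17/2)
obs 6: x=6 → posterior Gamma(23, 19/2)
obs 7: x=5 → posterior Gamma(28, 21/2)
obs 8: x=1 → posterior Gamma(29, 23/2)
obs 9: x=0 → posterior Gamma(29, 25/2)
obs 10: x=5 → posterior Gamma(34, 27/2)
obs 11: x=3 → posterior Gamma(37, 29/2)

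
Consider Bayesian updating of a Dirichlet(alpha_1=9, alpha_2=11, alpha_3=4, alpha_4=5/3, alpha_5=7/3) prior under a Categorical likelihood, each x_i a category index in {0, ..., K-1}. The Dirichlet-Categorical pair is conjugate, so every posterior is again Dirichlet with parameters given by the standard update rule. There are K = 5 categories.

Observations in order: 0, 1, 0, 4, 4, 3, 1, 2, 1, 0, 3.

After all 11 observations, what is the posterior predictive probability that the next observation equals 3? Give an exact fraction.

obs 1: x=0 → posterior Dirichlet(10, 11, 4, 5/3, 7/3)
obs 2: x=1 → posterior Dirichlet(10, 12, 4, 5/3, 7/3)
obs 3: x=0 → posterior Dirichlet(11, 12, 4, 5/3, 7/3)
obs 4: x=4 → posterior Dirichlet(11, 12, 4, 5/3, 10/3)
obs 5: x=4 → posterior Dirichlet(11, 12, 4, 5/3, 13/3)
obs 6: x=3 → posterior Dirichlet(11, 12, 4, 8/3, 13/3)
obs 7: x=1 → posterior Dirichlet(11, 13, 4, 8/3, 13/3)
obs 8: x=2 → posterior Dirichlet(11, 13, 5, 8/3, 13/3)
obs 9: x=1 → posterior Dirichlet(11, 14, 5, 8/3, 13/3)
obs 10: x=0 → posterior Dirichlet(12, 14, 5, 8/3, 13/3)
obs 11: x=3 → posterior Dirichlet(12, 14, 5, 11/3, 13/3)

11/117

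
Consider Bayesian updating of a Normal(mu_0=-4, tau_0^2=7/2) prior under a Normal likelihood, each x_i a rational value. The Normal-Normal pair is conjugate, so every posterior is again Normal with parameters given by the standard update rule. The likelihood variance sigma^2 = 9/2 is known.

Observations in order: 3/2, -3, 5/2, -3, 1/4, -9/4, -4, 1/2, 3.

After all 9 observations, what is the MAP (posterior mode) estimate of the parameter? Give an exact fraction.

-15/16

obs 1: x=3/2 → posterior Normal(-51/32, 63/32)
obs 2: x=-3 → posterior Normal(-93/46, 63/46)
obs 3: x=5/2 → posterior Normal(-29/30, 21/20)
obs 4: x=-3 → posterior Normal(-50/37, 63/74)
obs 5: x=1/4 → posterior Normal(-193/176, 63/88)
obs 6: x=-9/4 → posterior Normal(-64/51, 21/34)
obs 7: x=-4 → posterior Normal(-46/29, 63/116)
obs 8: x=1/2 → posterior Normal(-177/130, 63/130)
obs 9: x=3 → posterior Normal(-15/16, 7/16)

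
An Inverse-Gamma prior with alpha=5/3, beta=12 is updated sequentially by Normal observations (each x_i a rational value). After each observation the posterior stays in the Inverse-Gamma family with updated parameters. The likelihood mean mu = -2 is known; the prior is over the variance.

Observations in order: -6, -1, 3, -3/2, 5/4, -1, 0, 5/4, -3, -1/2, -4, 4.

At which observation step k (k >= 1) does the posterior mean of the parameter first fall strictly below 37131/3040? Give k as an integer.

obs 1: x=-6 → posterior Inverse-Gamma(13/6, 20)
obs 2: x=-1 → posterior Inverse-Gamma(8/3, 41/2)
obs 3: x=3 → posterior Inverse-Gamma(19/6, 33)
obs 4: x=-3/2 → posterior Inverse-Gamma(11/3, 265/8)
obs 5: x=5/4 → posterior Inverse-Gamma(25/6, 1229/32)
obs 6: x=-1 → posterior Inverse-Gamma(14/3, 1245/32)
obs 7: x=0 → posterior Inverse-Gamma(31/6, 1309/32)
obs 8: x=5/4 → posterior Inverse-Gamma(17/3, 739/16)
obs 9: x=-3 → posterior Inverse-Gamma(37/6, 747/16)
obs 10: x=-1/2 → posterior Inverse-Gamma(20/3, 765/16)
obs 11: x=-4 → posterior Inverse-Gamma(43/6, 797/16)
obs 12: x=4 → posterior Inverse-Gamma(23/3, 1085/16)

k = 5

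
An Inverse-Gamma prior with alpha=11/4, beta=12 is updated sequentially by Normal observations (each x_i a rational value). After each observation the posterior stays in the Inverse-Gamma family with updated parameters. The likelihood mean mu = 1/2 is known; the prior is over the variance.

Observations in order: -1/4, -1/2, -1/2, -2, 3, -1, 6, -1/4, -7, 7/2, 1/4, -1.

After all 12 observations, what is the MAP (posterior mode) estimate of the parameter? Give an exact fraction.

obs 1: x=-1/4 → posterior Inverse-Gamma(13/4, 393/32)
obs 2: x=-1/2 → posterior Inverse-Gamma(15/4, 409/32)
obs 3: x=-1/2 → posterior Inverse-Gamma(17/4, 425/32)
obs 4: x=-2 → posterior Inverse-Gamma(19/4, 525/32)
obs 5: x=3 → posterior Inverse-Gamma(21/4, 625/32)
obs 6: x=-1 → posterior Inverse-Gamma(23/4, 661/32)
obs 7: x=6 → posterior Inverse-Gamma(25/4, 1145/32)
obs 8: x=-1/4 → posterior Inverse-Gamma(27/4, 577/16)
obs 9: x=-7 → posterior Inverse-Gamma(29/4, 1027/16)
obs 10: x=7/2 → posterior Inverse-Gamma(31/4, 1099/16)
obs 11: x=1/4 → posterior Inverse-Gamma(33/4, 2199/32)
obs 12: x=-1 → posterior Inverse-Gamma(35/4, 2235/32)

745/104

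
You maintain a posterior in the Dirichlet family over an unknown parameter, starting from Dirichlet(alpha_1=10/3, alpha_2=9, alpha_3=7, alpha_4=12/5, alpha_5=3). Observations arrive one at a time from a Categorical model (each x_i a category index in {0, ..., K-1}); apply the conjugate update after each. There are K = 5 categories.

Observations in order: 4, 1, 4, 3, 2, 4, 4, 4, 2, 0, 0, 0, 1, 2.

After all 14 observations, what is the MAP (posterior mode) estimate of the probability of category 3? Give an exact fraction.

18/253

obs 1: x=4 → posterior Dirichlet(10/3, 9, 7, 12/5, 4)
obs 2: x=1 → posterior Dirichlet(10/3, 10, 7, 12/5, 4)
obs 3: x=4 → posterior Dirichlet(10/3, 10, 7, 12/5, 5)
obs 4: x=3 → posterior Dirichlet(10/3, 10, 7, 17/5, 5)
obs 5: x=2 → posterior Dirichlet(10/3, 10, 8, 17/5, 5)
obs 6: x=4 → posterior Dirichlet(10/3, 10, 8, 17/5, 6)
obs 7: x=4 → posterior Dirichlet(10/3, 10, 8, 17/5, 7)
obs 8: x=4 → posterior Dirichlet(10/3, 10, 8, 17/5, 8)
obs 9: x=2 → posterior Dirichlet(10/3, 10, 9, 17/5, 8)
obs 10: x=0 → posterior Dirichlet(13/3, 10, 9, 17/5, 8)
obs 11: x=0 → posterior Dirichlet(16/3, 10, 9, 17/5, 8)
obs 12: x=0 → posterior Dirichlet(19/3, 10, 9, 17/5, 8)
obs 13: x=1 → posterior Dirichlet(19/3, 11, 9, 17/5, 8)
obs 14: x=2 → posterior Dirichlet(19/3, 11, 10, 17/5, 8)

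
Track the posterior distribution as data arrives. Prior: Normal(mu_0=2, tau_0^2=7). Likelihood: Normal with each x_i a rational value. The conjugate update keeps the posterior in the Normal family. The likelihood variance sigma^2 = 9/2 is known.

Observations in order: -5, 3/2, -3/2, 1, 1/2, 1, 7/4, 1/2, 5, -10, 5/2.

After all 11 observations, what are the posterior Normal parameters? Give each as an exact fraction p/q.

obs 1: x=-5 → posterior Normal(-52/23, 63/23)
obs 2: x=3/2 → posterior Normal(-31/37, 63/37)
obs 3: x=-3/2 → posterior Normal(-52/51, 21/17)
obs 4: x=1 → posterior Normal(-38/65, 63/65)
obs 5: x=1/2 → posterior Normal(-31/79, 63/79)
obs 6: x=1 → posterior Normal(-17/93, 21/31)
obs 7: x=7/4 → posterior Normal(15/214, 63/107)
obs 8: x=1/2 → posterior Normal(29/242, 63/121)
obs 9: x=5 → posterior Normal(169/270, 7/15)
obs 10: x=-10 → posterior Normal(-111/298, 63/149)
obs 11: x=5/2 → posterior Normal(-41/326, 63/163)

mu_0=-41/326, tau_0^2=63/163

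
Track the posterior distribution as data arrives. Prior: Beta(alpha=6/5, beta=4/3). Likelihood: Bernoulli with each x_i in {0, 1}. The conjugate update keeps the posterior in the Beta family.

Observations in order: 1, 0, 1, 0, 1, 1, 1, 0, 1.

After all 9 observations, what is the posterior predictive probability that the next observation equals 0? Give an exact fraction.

obs 1: x=1 → posterior Beta(11/5, 4/3)
obs 2: x=0 → posterior Beta(11/5, 7/3)
obs 3: x=1 → posterior Beta(16/5, 7/3)
obs 4: x=0 → posterior Beta(16/5, 10/3)
obs 5: x=1 → posterior Beta(21/5, 10/3)
obs 6: x=1 → posterior Beta(26/5, 10/3)
obs 7: x=1 → posterior Beta(31/5, 10/3)
obs 8: x=0 → posterior Beta(31/5, 13/3)
obs 9: x=1 → posterior Beta(36/5, 13/3)

65/173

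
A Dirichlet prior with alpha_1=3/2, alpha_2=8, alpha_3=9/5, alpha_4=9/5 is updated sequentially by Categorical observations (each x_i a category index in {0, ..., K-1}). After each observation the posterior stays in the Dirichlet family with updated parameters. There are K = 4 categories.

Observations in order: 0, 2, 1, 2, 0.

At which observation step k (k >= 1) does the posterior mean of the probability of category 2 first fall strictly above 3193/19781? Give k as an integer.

k = 2

obs 1: x=0 → posterior Dirichlet(5/2, 8, 9/5, 9/5)
obs 2: x=2 → posterior Dirichlet(5/2, 8, 14/5, 9/5)
obs 3: x=1 → posterior Dirichlet(5/2, 9, 14/5, 9/5)
obs 4: x=2 → posterior Dirichlet(5/2, 9, 19/5, 9/5)
obs 5: x=0 → posterior Dirichlet(7/2, 9, 19/5, 9/5)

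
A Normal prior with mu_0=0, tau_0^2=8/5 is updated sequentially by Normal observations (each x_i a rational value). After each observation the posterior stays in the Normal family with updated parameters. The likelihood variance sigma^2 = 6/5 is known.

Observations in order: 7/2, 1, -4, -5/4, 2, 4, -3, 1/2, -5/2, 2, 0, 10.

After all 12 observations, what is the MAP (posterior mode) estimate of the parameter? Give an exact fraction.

obs 1: x=7/2 → posterior Normal(2, 24/35)
obs 2: x=1 → posterior Normal(18/11, 24/55)
obs 3: x=-4 → posterior Normal(2/15, 8/25)
obs 4: x=-5/4 → posterior Normal(-3/19, 24/95)
obs 5: x=2 → posterior Normal(5/23, 24/115)
obs 6: x=4 → posterior Normal(7/9, 8/45)
obs 7: x=-3 → posterior Normal(9/31, 24/155)
obs 8: x=1/2 → posterior Normal(11/35, 24/175)
obs 9: x=-5/2 → posterior Normal(1/39, 8/65)
obs 10: x=2 → posterior Normal(9/43, 24/215)
obs 11: x=0 → posterior Normal(9/47, 24/235)
obs 12: x=10 → posterior Normal(49/51, 8/85)

49/51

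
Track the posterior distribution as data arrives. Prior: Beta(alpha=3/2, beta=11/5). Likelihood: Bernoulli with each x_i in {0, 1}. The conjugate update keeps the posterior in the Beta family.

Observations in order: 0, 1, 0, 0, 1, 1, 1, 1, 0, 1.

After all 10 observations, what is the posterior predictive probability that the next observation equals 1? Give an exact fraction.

75/137

obs 1: x=0 → posterior Beta(3/2, 16/5)
obs 2: x=1 → posterior Beta(5/2, 16/5)
obs 3: x=0 → posterior Beta(5/2, 21/5)
obs 4: x=0 → posterior Beta(5/2, 26/5)
obs 5: x=1 → posterior Beta(7/2, 26/5)
obs 6: x=1 → posterior Beta(9/2, 26/5)
obs 7: x=1 → posterior Beta(11/2, 26/5)
obs 8: x=1 → posterior Beta(13/2, 26/5)
obs 9: x=0 → posterior Beta(13/2, 31/5)
obs 10: x=1 → posterior Beta(15/2, 31/5)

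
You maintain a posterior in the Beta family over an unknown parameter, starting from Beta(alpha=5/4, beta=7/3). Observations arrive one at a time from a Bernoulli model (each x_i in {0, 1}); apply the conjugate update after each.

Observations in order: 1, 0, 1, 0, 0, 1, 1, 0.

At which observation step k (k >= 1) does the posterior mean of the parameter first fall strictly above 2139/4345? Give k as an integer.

k = 3

obs 1: x=1 → posterior Beta(9/4, 7/3)
obs 2: x=0 → posterior Beta(9/4, 10/3)
obs 3: x=1 → posterior Beta(13/4, 10/3)
obs 4: x=0 → posterior Beta(13/4, 13/3)
obs 5: x=0 → posterior Beta(13/4, 16/3)
obs 6: x=1 → posterior Beta(17/4, 16/3)
obs 7: x=1 → posterior Beta(21/4, 16/3)
obs 8: x=0 → posterior Beta(21/4, 19/3)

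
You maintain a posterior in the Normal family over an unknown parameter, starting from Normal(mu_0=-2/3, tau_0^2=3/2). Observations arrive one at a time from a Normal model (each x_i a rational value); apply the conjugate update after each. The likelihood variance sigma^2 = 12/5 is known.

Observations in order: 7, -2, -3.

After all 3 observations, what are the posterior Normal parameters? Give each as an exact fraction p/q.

mu_0=14/69, tau_0^2=12/23

obs 1: x=7 → posterior Normal(89/39, 12/13)
obs 2: x=-2 → posterior Normal(59/54, 2/3)
obs 3: x=-3 → posterior Normal(14/69, 12/23)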